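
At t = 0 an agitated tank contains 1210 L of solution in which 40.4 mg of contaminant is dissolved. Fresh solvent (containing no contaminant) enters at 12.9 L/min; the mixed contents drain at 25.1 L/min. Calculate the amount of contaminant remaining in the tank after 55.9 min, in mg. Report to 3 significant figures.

Total volume: dV/dt = Q_in − Q_out = -12.200 L/min, so V(t) = 1210 − 12.200 t and V(55.9) = 528.02 L.
Solute balance: dm/dt = 0 − Q_out C = −Q_out m/V(t).
Separate: dm/m = −Q_out dt/V(t) ⇒ ln(m/m₀) = −(Q_out/(Q_in−Q_out)) ln(V/V₀).
m = m₀ (V₀/V)^(Q_out/(Q_in−Q_out)) = 40.4 × (1210/528.02)^(-2.0574) = 7.3358 mg.

7.34 mg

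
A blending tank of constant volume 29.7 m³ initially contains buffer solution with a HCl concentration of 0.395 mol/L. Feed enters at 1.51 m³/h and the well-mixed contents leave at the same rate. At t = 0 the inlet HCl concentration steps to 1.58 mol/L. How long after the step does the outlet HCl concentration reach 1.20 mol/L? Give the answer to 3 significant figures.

Transient balance on the dissolved component: V dC/dt = Q(C_in − C), so τ = V/Q = 19.669 h.
C(t) = C_in + (C₀ − C_in) e^(−t/τ). Set C = 1.20 and solve for t:
e^(−t/τ) = (C − C_in)/(C₀ − C_in) = (1.20 − 1.58)/(0.395 − 1.58) = 0.32068
t = −τ ln(…) = 19.669 × 1.1373 = 22.370 h.

22.4 h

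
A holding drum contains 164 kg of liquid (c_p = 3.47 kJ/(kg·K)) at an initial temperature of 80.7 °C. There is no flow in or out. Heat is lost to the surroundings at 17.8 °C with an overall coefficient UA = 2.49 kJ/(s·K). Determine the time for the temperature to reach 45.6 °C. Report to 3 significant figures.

First-law balance (no shaft work): M c_p dT/dt = −UA(T − T_amb).
τ = M c_p/UA = 228.55 s; T_ss = T_amb = 17.800 °C.
T(t) = T_ss + (T₀ − T_ss)e^(−t/τ); set T = 45.6:
t = −τ ln[(T − T_ss)/(T₀ − T_ss)] = −228.55 · ln(0.44197) = 186.61 s.

187 s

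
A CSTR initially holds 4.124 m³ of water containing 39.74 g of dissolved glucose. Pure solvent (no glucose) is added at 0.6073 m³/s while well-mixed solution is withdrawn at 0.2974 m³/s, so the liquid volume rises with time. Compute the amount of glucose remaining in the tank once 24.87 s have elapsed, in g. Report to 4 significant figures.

Total volume: dV/dt = Q_in − Q_out = 0.309900 m³/s, so V(t) = 4.124 + 0.309900 t and V(24.87) = 11.8312 m³.
Species balance (pure solvent in): dm/dt = −Q_out · m/V(t).
dm/m = −Q_out dt/(V₀ + 0.309900 t); integrating gives ln(m/m₀) = −(Q_out/(Q_in−Q_out)) ln(V/V₀).
m = m₀ (V₀/V)^(Q_out/(Q_in−Q_out)) = 39.74 × (4.124/11.8312)^(0.959664) = 14.4537 g.

14.45 g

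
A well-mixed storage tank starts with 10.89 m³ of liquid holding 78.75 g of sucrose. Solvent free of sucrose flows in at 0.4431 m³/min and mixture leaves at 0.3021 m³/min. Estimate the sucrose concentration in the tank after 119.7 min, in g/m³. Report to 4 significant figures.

0.3817 g/m³

Let m(t) be the amount of sucrose. Volume: V(t) = V₀ + (Q_in − Q_out) t = 10.89 + 0.141000 t; V(119.7) = 27.7677 m³.
Solute balance: dm/dt = 0 − Q_out C = −Q_out m/V(t).
Separate: dm/m = −Q_out dt/V(t) ⇒ ln(m/m₀) = −(Q_out/(Q_in−Q_out)) ln(V/V₀).
m = m₀ (V₀/V)^(Q_out/(Q_in−Q_out)) = 78.75 × (10.89/27.7677)^(2.14255) = 10.5993 g.
C = m/V = 10.5993/27.7677 = 0.381713 g/m³.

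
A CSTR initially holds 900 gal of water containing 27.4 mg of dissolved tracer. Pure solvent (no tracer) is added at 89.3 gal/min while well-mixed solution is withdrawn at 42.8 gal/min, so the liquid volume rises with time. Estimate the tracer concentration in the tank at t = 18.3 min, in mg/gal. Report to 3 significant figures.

Let m(t) be the amount of tracer. Volume: V(t) = V₀ + (Q_in − Q_out) t = 900 + 46.500 t; V(18.3) = 1751.0 gal.
Solute balance: dm/dt = 0 − Q_out C = −Q_out m/V(t).
Separate: dm/m = −Q_out dt/V(t) ⇒ ln(m/m₀) = −(Q_out/(Q_in−Q_out)) ln(V/V₀).
m = m₀ (V₀/V)^(Q_out/(Q_in−Q_out)) = 27.4 × (900/1751.0)^(0.92043) = 14.850 mg.
C = m/V = 14.850/1751.0 = 0.0084809 mg/gal.

0.00848 mg/gal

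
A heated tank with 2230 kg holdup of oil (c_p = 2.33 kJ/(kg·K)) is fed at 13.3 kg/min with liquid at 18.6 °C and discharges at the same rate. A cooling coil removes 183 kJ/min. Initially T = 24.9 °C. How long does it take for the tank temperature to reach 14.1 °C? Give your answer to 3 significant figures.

M c_p dT/dt = ṁ c_p (T_in − T) − Q̇.
τ = M/ṁ = 167.67 min; T_ss = T_in − Q̇/(ṁ c_p) = 12.695 °C.
T(t) = T_ss + (T₀ − T_ss) e^(−t/τ). Set T = 14.1:
e^(−t/τ) = (14.1 − 12.695)/(24.9 − 12.695) = 0.11514
t = −167.67 · ln(0.11514) = 362.43 min.

362 min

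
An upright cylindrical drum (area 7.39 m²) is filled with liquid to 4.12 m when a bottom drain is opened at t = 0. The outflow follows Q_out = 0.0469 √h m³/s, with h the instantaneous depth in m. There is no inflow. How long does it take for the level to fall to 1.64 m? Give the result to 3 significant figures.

236 s

A dh/dt = −Q_out = −0.0469 √h.
Separate and integrate: 2(√h − √h₀) = −(0.0469/A) t.
t = 2A(√h₀ − √h)/0.0469 = 2·7.39·(√4.12 − √1.64)/0.0469
  = 14.780 × (2.0298 − 1.2806) / 0.0469 = 236.09 s.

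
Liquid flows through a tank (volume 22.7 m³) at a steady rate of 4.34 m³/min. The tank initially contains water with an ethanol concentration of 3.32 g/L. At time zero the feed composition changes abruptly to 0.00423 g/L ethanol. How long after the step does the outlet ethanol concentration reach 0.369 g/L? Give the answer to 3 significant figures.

11.5 min

Species balance on the tank: V dC/dt = Q(C_in − C), so τ = V/Q = 5.2304 min.
C(t) = C_in + (C₀ − C_in) e^(−t/τ). Set C = 0.369 and solve for t:
e^(−t/τ) = (C − C_in)/(C₀ − C_in) = (0.369 − 0.00423)/(3.32 − 0.00423) = 0.11001
t = −τ ln(…) = 5.2304 × 2.2072 = 11.544 min.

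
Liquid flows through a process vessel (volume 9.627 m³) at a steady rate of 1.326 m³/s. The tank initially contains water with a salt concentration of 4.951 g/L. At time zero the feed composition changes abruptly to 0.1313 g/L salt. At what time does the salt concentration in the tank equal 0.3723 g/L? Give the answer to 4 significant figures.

21.75 s

Accumulation = in − out for the solute gives V dC/dt = Q(C_in − C), so τ = V/Q = 7.26018 s.
C(t) = C_in + (C₀ − C_in) e^(−t/τ). Set C = 0.3723 and solve for t:
e^(−t/τ) = (C − C_in)/(C₀ − C_in) = (0.3723 − 0.1313)/(4.951 − 0.1313) = 0.0500031
t = −τ ln(…) = 7.26018 × 2.99567 = 21.7491 s.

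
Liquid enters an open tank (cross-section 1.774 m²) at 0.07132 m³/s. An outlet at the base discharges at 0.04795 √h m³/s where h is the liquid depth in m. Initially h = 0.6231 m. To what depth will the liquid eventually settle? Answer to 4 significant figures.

Level balance: A dh/dt = 0.07132 − 0.04795 √h. Setting dh/dt = 0:
Q_in = 0.04795 √h_ss ⇒ √h_ss = 0.07132/0.04795 = 1.48738.
h_ss = 1.48738² = 2.21231 m. (Since h₀ = 0.6231 m < h_ss, the level will rise toward this value.)

2.212 m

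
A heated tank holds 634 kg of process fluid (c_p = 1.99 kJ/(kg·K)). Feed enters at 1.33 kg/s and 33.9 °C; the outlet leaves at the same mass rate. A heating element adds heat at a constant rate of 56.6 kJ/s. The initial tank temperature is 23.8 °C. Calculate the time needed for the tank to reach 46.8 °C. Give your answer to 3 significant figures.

625 s

M c_p dT/dt = ṁ c_p (T_in − T) + Q̇.
τ = M/ṁ = 476.69 s; T_ss = T_in + Q̇/(ṁ c_p) = 55.285 °C.
T(t) = T_ss + (T₀ − T_ss) e^(−t/τ). Set T = 46.8:
e^(−t/τ) = (46.8 − 55.285)/(23.8 − 55.285) = 0.26950
t = −476.69 · ln(0.26950) = 625.04 s.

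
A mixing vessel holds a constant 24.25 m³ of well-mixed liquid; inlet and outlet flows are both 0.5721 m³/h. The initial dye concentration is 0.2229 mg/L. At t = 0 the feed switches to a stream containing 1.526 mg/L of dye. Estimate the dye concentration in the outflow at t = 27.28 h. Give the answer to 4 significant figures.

0.8413 mg/L

Transient balance on the dissolved component: V dC/dt = Q(C_in − C).
So dC/dt = (C_in − C)/τ with τ = V/Q = 24.25/0.5721 = 42.3877 h.
Solution: C(t) = C_in + (C₀ − C_in) e^(−t/τ).
C(27.28) = 1.526 + (0.2229 − 1.526)·e^(−27.28/42.3877) = 1.526 + (-1.30310)·0.525407 = 0.841343 mg/L.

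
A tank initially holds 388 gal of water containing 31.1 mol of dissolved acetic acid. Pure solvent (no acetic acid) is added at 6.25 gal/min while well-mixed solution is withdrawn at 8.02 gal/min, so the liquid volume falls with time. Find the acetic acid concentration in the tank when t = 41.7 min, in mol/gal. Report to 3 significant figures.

0.0380 mol/gal

Total volume: dV/dt = Q_in − Q_out = -1.7700 gal/min, so V(t) = 388 − 1.7700 t and V(41.7) = 314.19 gal.
Solute balance: dm/dt = 0 − Q_out C = −Q_out m/V(t).
dm/m = −Q_out dt/(V₀ − 1.7700 t); integrating gives ln(m/m₀) = −(Q_out/(Q_in−Q_out)) ln(V/V₀).
m = m₀ (V₀/V)^(Q_out/(Q_in−Q_out)) = 31.1 × (388/314.19)^(-4.5311) = 11.955 mol.
C = m/V = 11.955/314.19 = 0.038049 mol/gal.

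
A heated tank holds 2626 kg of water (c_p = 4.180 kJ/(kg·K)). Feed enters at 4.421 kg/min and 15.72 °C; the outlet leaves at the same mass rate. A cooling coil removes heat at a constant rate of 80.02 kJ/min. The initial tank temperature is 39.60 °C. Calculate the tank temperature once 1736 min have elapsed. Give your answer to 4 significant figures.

Energy balance: M c_p dT/dt = ṁ c_p (T_in − T) − 80.02.
Rearrange: dT/dt = (T_ss − T)/τ with τ = M/ṁ = 593.983 min and T_ss = T_in − Q̇/(ṁ c_p) = 11.3899 °C.
This is linear first-order; T(t) = T_ss + (T₀ − T_ss) e^(−t/τ).
T(1736) = 11.3899 + (28.2101)·e^(−1736/593.983) = 11.3899 + (28.2101)·0.0537914 = 12.9073 °C.

12.91 °C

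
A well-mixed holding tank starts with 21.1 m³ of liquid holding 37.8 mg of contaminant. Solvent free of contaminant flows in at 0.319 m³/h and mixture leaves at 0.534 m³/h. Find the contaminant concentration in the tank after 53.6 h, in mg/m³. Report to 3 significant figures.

Total volume: dV/dt = Q_in − Q_out = -0.21500 m³/h, so V(t) = 21.1 − 0.21500 t and V(53.6) = 9.5760 m³.
Solute balance: dm/dt = 0 − Q_out C = −Q_out m/V(t).
dm/m = −Q_out dt/(V₀ − 0.21500 t); integrating gives ln(m/m₀) = −(Q_out/(Q_in−Q_out)) ln(V/V₀).
m = m₀ (V₀/V)^(Q_out/(Q_in−Q_out)) = 37.8 × (21.1/9.5760)^(-2.4837) = 5.3129 mg.
C = m/V = 5.3129/9.5760 = 0.55481 mg/m³.

0.555 mg/m³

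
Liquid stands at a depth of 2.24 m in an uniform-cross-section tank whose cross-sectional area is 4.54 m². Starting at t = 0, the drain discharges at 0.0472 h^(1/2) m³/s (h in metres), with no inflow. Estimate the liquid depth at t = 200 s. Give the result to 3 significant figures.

With no inflow, A dh/dt = −0.0472 √h.
Separate and integrate: 2(√h − √h₀) = −(0.0472/A) t.
√h = √2.24 − 0.0472·200/(2·4.54) = 1.4967 − 1.0396 = 0.45702.
h = 0.45702² = 0.20886 m.

0.209 m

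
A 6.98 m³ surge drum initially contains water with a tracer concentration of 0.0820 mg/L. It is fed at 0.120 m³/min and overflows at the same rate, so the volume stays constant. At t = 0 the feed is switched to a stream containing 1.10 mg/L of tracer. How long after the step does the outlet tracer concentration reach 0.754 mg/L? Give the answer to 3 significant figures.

62.8 min

Unsteady species balance (constant V, well mixed): V dC/dt = Q(C_in − C), so τ = V/Q = 58.167 min.
C(t) = C_in + (C₀ − C_in) e^(−t/τ). Set C = 0.754 and solve for t:
e^(−t/τ) = (C − C_in)/(C₀ − C_in) = (0.754 − 1.10)/(0.0820 − 1.10) = 0.33988
t = −τ ln(…) = 58.167 × 1.0792 = 62.771 min.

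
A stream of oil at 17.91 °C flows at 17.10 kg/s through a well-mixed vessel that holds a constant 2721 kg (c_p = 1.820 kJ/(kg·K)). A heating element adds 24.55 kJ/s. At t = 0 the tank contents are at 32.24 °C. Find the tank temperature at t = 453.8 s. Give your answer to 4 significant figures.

M c_p dT/dt = ṁ c_p (T_in − T) + Q̇.
τ = M/ṁ = 159.123 s; T_ss = T_in + Q̇/(ṁ c_p) = 17.91 + 24.55/(17.10·1.820) = 18.6988 °C.
This is linear first-order; T(t) = T_ss + (T₀ − T_ss) e^(−t/τ).
T(453.8) = 18.6988 + (13.5412)·e^(−453.8/159.123) = 18.6988 + (13.5412)·0.0577354 = 19.4806 °C.

19.48 °C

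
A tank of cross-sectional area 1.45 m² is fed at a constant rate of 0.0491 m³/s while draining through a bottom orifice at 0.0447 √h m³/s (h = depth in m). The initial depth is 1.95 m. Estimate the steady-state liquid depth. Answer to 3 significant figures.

Level balance: A dh/dt = 0.0491 − 0.0447 √h. Setting dh/dt = 0:
Q_in = 0.0447 √h_ss ⇒ √h_ss = 0.0491/0.0447 = 1.0984.
h_ss = 1.0984² = 1.2066 m. (Since h₀ = 1.95 m > h_ss, the level will fall toward this value.)

1.21 m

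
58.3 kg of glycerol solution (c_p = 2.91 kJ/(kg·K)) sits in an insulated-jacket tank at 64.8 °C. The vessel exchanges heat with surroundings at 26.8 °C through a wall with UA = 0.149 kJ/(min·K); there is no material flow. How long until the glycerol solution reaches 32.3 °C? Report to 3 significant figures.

2200 min

M c_p dT/dt = −UA(T − T_amb).
τ = M c_p/UA = 1138.6 min; T_ss = T_amb = 26.800 °C.
T(t) = T_ss + (T₀ − T_ss)e^(−t/τ); set T = 32.3:
t = −τ ln[(T − T_ss)/(T₀ − T_ss)] = −1138.6 · ln(0.14474) = 2200.8 min.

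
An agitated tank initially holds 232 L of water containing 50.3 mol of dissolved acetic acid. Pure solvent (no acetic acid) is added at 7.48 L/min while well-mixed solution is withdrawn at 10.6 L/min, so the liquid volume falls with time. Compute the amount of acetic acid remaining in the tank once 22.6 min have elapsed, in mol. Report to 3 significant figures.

14.7 mol

Total volume: dV/dt = Q_in − Q_out = -3.1200 L/min, so V(t) = 232 − 3.1200 t and V(22.6) = 161.49 L.
Solute balance: dm/dt = 0 − Q_out C = −Q_out m/V(t).
dm/m = −Q_out dt/(V₀ − 3.1200 t); integrating gives ln(m/m₀) = −(Q_out/(Q_in−Q_out)) ln(V/V₀).
m = m₀ (V₀/V)^(Q_out/(Q_in−Q_out)) = 50.3 × (232/161.49)^(-3.3974) = 14.689 mol.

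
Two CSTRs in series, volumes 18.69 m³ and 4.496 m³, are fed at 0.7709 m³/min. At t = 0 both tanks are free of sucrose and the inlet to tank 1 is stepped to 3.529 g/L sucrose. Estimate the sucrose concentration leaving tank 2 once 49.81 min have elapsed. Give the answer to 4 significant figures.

2.934 g/L

Species balance on tank i: dCᵢ/dt = (Cᵢ₋₁ − Cᵢ)/τᵢ with τᵢ = Vᵢ/Q.
τ₁ = 18.69/0.7709 = 24.2444 min; τ₂ = 4.496/0.7709 = 5.83214 min.
Solving the cascade with C₁(0)=C₂(0)=0 gives C₂(t) = C_in[1 − (τ₁ e^(−t/τ₁) − τ₂ e^(−t/τ₂))/(τ₁ − τ₂)].
At t = 49.81: e^(−t/τ₁) = 0.128157, e^(−t/τ₂) = 0.000195373.
C₂ = 3.529·[1 − (24.2444·0.128157 − 5.83214·0.000195373)/(18.4122)] = 3.529·0.831310 = 2.93369 g/L.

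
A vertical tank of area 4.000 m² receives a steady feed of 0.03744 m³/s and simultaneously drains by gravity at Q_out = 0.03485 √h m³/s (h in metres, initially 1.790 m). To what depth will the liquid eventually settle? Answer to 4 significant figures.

1.154 m

A dh/dt = Q_in − 0.03485 √h. Steady state requires inflow = outflow:
Q_in = 0.03485 √h_ss ⇒ √h_ss = 0.03744/0.03485 = 1.07432.
h_ss = 1.07432² = 1.15416 m. (Since h₀ = 1.790 m > h_ss, the level will fall toward this value.)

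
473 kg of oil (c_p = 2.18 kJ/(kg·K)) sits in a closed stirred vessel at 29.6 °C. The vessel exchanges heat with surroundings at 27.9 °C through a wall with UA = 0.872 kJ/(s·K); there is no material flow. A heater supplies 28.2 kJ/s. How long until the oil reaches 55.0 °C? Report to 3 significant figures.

2090 s

M c_p dT/dt = −UA(T − T_amb) + Q̇.
τ = M c_p/UA = 1182.5 s; T_ss = T_amb + Q̇/UA = 27.9 + 28.2/0.872 = 60.239 °C.
T(t) = T_ss + (T₀ − T_ss)e^(−t/τ); set T = 55.0:
t = −τ ln[(T − T_ss)/(T₀ − T_ss)] = −1182.5 · ln(0.17100) = 2088.4 s.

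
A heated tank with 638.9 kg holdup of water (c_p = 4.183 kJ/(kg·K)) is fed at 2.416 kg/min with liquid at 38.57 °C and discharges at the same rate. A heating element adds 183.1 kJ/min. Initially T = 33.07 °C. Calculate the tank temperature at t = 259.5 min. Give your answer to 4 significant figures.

Energy balance: M c_p dT/dt = ṁ c_p (T_in − T) + 183.1.
Rearrange: dT/dt = (T_ss − T)/τ with τ = M/ṁ = 264.445 min and T_ss = T_in + Q̇/(ṁ c_p) = 56.6877 °C.
This is linear first-order; T(t) = T_ss + (T₀ − T_ss) e^(−t/τ).
T(259.5) = 56.6877 + (-23.6177)·e^(−259.5/264.445) = 56.6877 + (-23.6177)·0.374824 = 47.8352 °C.

47.84 °C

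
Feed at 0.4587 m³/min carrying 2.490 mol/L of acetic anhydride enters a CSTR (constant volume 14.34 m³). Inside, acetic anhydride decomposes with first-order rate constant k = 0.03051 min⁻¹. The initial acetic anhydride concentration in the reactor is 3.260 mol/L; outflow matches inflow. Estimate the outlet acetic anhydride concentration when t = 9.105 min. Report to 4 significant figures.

2.398 mol/L

Species balance: V dC/dt = Q C_in − Q C − k V C.
dC/dt = (Q/V) C_in − (Q/V + k) C; effective rate a = Q/V + k = 0.0319874 + 0.03051 = 0.0624974 min⁻¹.
C_ss = Q C_in/(Q + kV) = 1.27443 mol/L; C(t) = C_ss + (C₀ − C_ss) e^(−a t).
C(9.105) = 1.27443 + (1.98557)·e^(−0.0624974·9.105) = 1.27443 + (1.98557)·0.566069 = 2.39840 mol/L.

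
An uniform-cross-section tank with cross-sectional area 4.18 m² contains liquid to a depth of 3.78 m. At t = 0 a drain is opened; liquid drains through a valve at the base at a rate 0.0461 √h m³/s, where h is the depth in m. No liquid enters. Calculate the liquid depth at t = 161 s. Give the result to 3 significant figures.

With no inflow, A dh/dt = −0.0461 √h.
∫ h^(−1/2) dh = −(0.0461/A) ∫ dt, giving 2√h = 2√h₀ − (0.0461/A) t.
√h = √3.78 − 0.0461·161/(2·4.18) = 1.9442 − 0.88781 = 1.0564.
h = 1.0564² = 1.1160 m.

1.12 m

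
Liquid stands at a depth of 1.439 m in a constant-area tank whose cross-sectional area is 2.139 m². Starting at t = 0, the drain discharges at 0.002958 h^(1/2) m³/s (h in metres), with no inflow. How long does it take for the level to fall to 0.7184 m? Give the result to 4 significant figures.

Mass balance (ρ constant): A dh/dt = −0.002958 √h.
Separate and integrate: 2(√h − √h₀) = −(0.002958/A) t.
t = 2A(√h₀ − √h)/0.002958 = 2·2.139·(√1.439 − √0.7184)/0.002958
  = 4.27800 × (1.19958 − 0.847585) / 0.002958 = 509.077 s.

509.1 s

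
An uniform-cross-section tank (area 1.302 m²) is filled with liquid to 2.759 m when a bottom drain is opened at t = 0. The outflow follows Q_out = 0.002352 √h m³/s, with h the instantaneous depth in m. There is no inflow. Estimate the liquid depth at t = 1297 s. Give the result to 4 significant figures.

0.2396 m

With no inflow, A dh/dt = −0.002352 √h.
This is separable: 2 d(√h)/dt = −0.002352/A, so √h = √h₀ − (0.002352/(2A)) t.
√h = √2.759 − 0.002352·1297/(2·1.302) = 1.66102 − 1.17148 = 0.489540.
h = 0.489540² = 0.239649 m.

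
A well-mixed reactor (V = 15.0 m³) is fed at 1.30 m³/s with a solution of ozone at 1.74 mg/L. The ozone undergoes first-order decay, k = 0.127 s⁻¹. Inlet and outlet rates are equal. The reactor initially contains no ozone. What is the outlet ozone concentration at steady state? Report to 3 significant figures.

0.706 mg/L

Species balance: V dC/dt = Q C_in − Q C − k V C.
Steady state (dC/dt = 0): C_ss = Q C_in/(Q + kV) = C_in/(1 + kV/Q).
C_ss = 1.30·1.74/(1.30 + 0.127·15.0) = 2.2620/3.2050 = 0.70577 mg/L.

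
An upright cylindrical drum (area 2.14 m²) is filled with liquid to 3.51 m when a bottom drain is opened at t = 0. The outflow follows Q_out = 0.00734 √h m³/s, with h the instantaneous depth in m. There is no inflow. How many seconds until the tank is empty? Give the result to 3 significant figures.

With no inflow, A dh/dt = −0.00734 √h.
This is separable: 2 d(√h)/dt = −0.00734/A, so √h = √h₀ − (0.00734/(2A)) t.
Set h = 0: 2√h₀ = (0.00734/A) t_empty ⇒ t_empty = 2A√h₀/0.00734.
t_empty = 2·2.14·√3.51/0.00734 = 4.2800·1.8735/0.00734 = 1092.4 s.

1090 s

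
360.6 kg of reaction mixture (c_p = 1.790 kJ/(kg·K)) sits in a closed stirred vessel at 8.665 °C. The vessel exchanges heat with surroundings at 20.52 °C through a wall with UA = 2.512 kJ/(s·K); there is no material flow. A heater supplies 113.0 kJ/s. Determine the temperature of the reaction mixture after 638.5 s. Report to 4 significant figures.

60.77 °C

Lumped-capacitance energy balance: M c_p dT/dt = UA(T_amb − T) + Q̇.
dT/dt = (T_ss − T)/τ with T_ss = T_amb + Q̇/UA = 20.52 + 113.0/2.512 = 65.5041 °C, τ = M c_p/UA = 360.6·1.790/2.512 = 256.956 s.
Integrating: T(t) = T_ss + (T₀ − T_ss) e^(−t/τ).
T(638.5) = 65.5041 + (-56.8391)·0.0833373 = 60.7673 °C.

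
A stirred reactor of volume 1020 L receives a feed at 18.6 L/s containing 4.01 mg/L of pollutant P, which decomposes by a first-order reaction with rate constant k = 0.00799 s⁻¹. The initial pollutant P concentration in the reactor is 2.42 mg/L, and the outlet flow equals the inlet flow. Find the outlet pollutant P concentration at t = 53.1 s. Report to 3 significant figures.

2.70 mg/L

Accumulation = in − out − consumed: V dC/dt = Q C_in − Q C − k V C.
dC/dt = (Q/V) C_in − (Q/V + k) C; effective rate a = Q/V + k = 0.018235 + 0.00799 = 0.026225 s⁻¹.
C_ss = Q C_in/(Q + kV) = 2.7883 mg/L; C(t) = C_ss + (C₀ − C_ss) e^(−a t).
C(53.1) = 2.7883 + (-0.36828)·e^(−0.026225·53.1) = 2.7883 + (-0.36828)·0.24844 = 2.6968 mg/L.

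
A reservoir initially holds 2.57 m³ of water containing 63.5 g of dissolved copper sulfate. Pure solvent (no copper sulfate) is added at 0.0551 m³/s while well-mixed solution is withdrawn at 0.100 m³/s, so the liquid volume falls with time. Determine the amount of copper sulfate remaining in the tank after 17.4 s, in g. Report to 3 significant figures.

Total volume: dV/dt = Q_in − Q_out = -0.044900 m³/s, so V(t) = 2.57 − 0.044900 t and V(17.4) = 1.7887 m³.
Solute balance: dm/dt = 0 − Q_out C = −Q_out m/V(t).
dm/m = −Q_out dt/(V₀ − 0.044900 t); integrating gives ln(m/m₀) = −(Q_out/(Q_in−Q_out)) ln(V/V₀).
m = m₀ (V₀/V)^(Q_out/(Q_in−Q_out)) = 63.5 × (2.57/1.7887)^(-2.2272) = 28.330 g.

28.3 g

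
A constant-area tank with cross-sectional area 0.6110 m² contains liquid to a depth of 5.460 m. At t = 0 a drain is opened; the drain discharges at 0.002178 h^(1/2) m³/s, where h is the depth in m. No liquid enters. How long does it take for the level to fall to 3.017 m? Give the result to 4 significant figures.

With no inflow, A dh/dt = −0.002178 √h.
∫ h^(−1/2) dh = −(0.002178/A) ∫ dt, giving 2√h = 2√h₀ − (0.002178/A) t.
t = 2A(√h₀ − √h)/0.002178 = 2·0.6110·(√5.460 − √3.017)/0.002178
  = 1.22200 × (2.33666 − 1.73695) / 0.002178 = 336.478 s.

336.5 s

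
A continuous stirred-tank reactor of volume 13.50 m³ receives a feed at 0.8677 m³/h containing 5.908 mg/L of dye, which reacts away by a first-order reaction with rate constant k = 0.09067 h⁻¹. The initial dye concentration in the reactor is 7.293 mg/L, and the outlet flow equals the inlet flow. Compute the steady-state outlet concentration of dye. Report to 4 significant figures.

Species balance: V dC/dt = Q C_in − Q C − k V C.
Steady state (dC/dt = 0): C_ss = Q C_in/(Q + kV) = C_in/(1 + kV/Q).
C_ss = 0.8677·5.908/(0.8677 + 0.09067·13.50) = 5.12637/2.09174 = 2.45076 mg/L.

2.451 mg/L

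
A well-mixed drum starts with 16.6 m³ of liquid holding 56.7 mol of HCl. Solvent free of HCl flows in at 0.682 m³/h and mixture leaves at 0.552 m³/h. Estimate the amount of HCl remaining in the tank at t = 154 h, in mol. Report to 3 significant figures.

Total volume: dV/dt = Q_in − Q_out = 0.13000 m³/h, so V(t) = 16.6 + 0.13000 t and V(154) = 36.620 m³.
Solute balance: dm/dt = 0 − Q_out C = −Q_out m/V(t).
Separate: dm/m = −Q_out dt/V(t) ⇒ ln(m/m₀) = −(Q_out/(Q_in−Q_out)) ln(V/V₀).
m = m₀ (V₀/V)^(Q_out/(Q_in−Q_out)) = 56.7 × (16.6/36.620)^(4.2462) = 1.9704 mol.

1.97 mol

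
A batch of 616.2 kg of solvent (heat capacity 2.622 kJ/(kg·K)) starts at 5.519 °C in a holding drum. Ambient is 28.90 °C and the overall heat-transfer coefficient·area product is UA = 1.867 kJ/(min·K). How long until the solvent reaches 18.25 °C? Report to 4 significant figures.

680.5 min

Energy balance: M c_p dT/dt = −UA(T − T_amb).
τ = M c_p/UA = 865.386 min; T_ss = T_amb = 28.9000 °C.
T(t) = T_ss + (T₀ − T_ss)e^(−t/τ); set T = 18.25:
t = −τ ln[(T − T_ss)/(T₀ − T_ss)] = −865.386 · ln(0.455498) = 680.509 min.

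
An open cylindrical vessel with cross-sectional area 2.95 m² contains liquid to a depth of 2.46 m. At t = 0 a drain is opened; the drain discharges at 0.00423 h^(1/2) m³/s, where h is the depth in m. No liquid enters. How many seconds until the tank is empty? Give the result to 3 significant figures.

A dh/dt = −Q_out = −0.00423 √h.
Separate and integrate: 2(√h − √h₀) = −(0.00423/A) t.
Set h = 0: 2√h₀ = (0.00423/A) t_empty ⇒ t_empty = 2A√h₀/0.00423.
t_empty = 2·2.95·√2.46/0.00423 = 5.9000·1.5684/0.00423 = 2187.7 s.

2190 s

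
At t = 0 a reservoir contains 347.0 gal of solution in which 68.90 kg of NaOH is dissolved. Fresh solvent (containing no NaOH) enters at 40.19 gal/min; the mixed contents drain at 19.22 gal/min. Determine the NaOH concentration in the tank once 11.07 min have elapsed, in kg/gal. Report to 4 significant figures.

0.07440 kg/gal

Total volume: dV/dt = Q_in − Q_out = 20.9700 gal/min, so V(t) = 347.0 + 20.9700 t and V(11.07) = 579.138 gal.
Solute balance: dm/dt = 0 − Q_out C = −Q_out m/V(t).
Separate: dm/m = −Q_out dt/V(t) ⇒ ln(m/m₀) = −(Q_out/(Q_in−Q_out)) ln(V/V₀).
m = m₀ (V₀/V)^(Q_out/(Q_in−Q_out)) = 68.90 × (347.0/579.138)^(0.916547) = 43.0855 kg.
C = m/V = 43.0855/579.138 = 0.0743959 kg/gal.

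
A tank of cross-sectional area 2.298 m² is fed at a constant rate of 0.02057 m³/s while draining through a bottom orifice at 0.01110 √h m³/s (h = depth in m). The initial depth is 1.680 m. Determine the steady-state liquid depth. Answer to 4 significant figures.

3.434 m

A dh/dt = Q_in − 0.01110 √h. Steady state requires inflow = outflow:
Q_in = 0.01110 √h_ss ⇒ √h_ss = 0.02057/0.01110 = 1.85315.
h_ss = 1.85315² = 3.43418 m. (Since h₀ = 1.680 m < h_ss, the level will rise toward this value.)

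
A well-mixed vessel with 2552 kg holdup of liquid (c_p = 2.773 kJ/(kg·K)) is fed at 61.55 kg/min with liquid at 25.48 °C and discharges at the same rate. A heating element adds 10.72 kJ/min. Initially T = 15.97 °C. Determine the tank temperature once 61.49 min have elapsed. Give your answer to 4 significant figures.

23.37 °C

Energy balance: M c_p dT/dt = ṁ c_p (T_in − T) + 10.72.
Rearrange: dT/dt = (T_ss − T)/τ with τ = M/ṁ = 41.4622 min and T_ss = T_in + Q̇/(ṁ c_p) = 25.5428 °C.
T approaches T_ss exponentially: T(t) = T_ss + (T₀ − T_ss) e^(−t/τ).
T(61.49) = 25.5428 + (-9.57281)·e^(−61.49/41.4622) = 25.5428 + (-9.57281)·0.226947 = 23.3703 °C.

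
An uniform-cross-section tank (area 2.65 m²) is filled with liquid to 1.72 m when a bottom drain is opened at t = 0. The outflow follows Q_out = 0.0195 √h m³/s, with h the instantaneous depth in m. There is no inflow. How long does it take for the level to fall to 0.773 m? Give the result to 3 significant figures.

A dh/dt = −Q_out = −0.0195 √h.
This is separable: 2 d(√h)/dt = −0.0195/A, so √h = √h₀ − (0.0195/(2A)) t.
t = 2A(√h₀ − √h)/0.0195 = 2·2.65·(√1.72 − √0.773)/0.0195
  = 5.3000 × (1.3115 − 0.87920) / 0.0195 = 117.49 s.

117 s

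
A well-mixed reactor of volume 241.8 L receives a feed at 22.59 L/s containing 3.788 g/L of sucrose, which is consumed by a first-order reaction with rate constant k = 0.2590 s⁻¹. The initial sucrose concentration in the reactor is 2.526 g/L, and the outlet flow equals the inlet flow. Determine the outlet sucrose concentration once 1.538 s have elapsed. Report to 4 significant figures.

Species balance: V dC/dt = Q C_in − Q C − k V C.
dC/dt = (Q/V) C_in − (Q/V + k) C; effective rate a = Q/V + k = 0.0934243 + 0.2590 = 0.352424 s⁻¹.
C_ss = Q C_in/(Q + kV) = 1.00416 g/L; C(t) = C_ss + (C₀ − C_ss) e^(−a t).
C(1.538) = 1.00416 + (1.52184)·e^(−0.352424·1.538) = 1.00416 + (1.52184)·0.581567 = 1.88921 g/L.

1.889 g/L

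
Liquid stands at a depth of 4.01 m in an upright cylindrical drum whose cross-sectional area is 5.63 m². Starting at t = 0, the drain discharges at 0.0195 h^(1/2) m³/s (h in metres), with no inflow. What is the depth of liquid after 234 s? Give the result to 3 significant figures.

2.55 m

A dh/dt = −Q_out = −0.0195 √h.
Separate and integrate: 2(√h − √h₀) = −(0.0195/A) t.
√h = √4.01 − 0.0195·234/(2·5.63) = 2.0025 − 0.40524 = 1.5973.
h = 1.5973² = 2.5512 m.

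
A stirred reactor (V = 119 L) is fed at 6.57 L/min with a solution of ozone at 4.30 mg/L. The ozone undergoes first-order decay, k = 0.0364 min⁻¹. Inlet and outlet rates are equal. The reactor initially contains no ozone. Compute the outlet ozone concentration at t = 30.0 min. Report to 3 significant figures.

Species balance: V dC/dt = Q C_in − Q C − k V C.
dC/dt = (Q/V) C_in − (Q/V + k) C; effective rate a = Q/V + k = 0.055210 + 0.0364 = 0.091610 min⁻¹.
C_ss = Q C_in/(Q + kV) = 2.5915 mg/L; C(t) = C_ss + (C₀ − C_ss) e^(−a t).
C(30.0) = 2.5915 + (-2.5915)·e^(−0.091610·30.0) = 2.5915 + (-2.5915)·0.064036 = 2.4255 mg/L.

2.43 mg/L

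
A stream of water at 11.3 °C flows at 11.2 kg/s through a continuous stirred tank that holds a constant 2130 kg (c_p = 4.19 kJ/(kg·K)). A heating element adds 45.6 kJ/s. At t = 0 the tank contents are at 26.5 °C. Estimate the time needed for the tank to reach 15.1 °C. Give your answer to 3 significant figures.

307 s

M c_p dT/dt = ṁ c_p (T_in − T) + Q̇.
τ = M/ṁ = 190.18 s; T_ss = T_in + Q̇/(ṁ c_p) = 12.272 °C.
T(t) = T_ss + (T₀ − T_ss) e^(−t/τ). Set T = 15.1:
e^(−t/τ) = (15.1 − 12.272)/(26.5 − 12.272) = 0.19878
t = −190.18 · ln(0.19878) = 307.24 s.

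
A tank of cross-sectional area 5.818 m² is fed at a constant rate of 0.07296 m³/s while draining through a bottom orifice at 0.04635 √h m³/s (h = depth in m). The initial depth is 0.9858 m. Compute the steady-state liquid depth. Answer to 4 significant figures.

Mass balance (ρ constant): A dh/dt = Q_in − 0.04635 √h. At steady state dh/dt = 0:
Q_in = 0.04635 √h_ss ⇒ √h_ss = 0.07296/0.04635 = 1.57411.
h_ss = 1.57411² = 2.47782 m. (Since h₀ = 0.9858 m < h_ss, the level will rise toward this value.)

2.478 m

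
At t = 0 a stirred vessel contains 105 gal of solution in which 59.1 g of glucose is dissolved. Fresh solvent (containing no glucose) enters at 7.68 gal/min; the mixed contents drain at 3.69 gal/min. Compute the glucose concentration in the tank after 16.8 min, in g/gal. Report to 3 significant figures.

0.218 g/gal

Total volume: dV/dt = Q_in − Q_out = 3.9900 gal/min, so V(t) = 105 + 3.9900 t and V(16.8) = 172.03 gal.
Solute balance: dm/dt = 0 − Q_out C = −Q_out m/V(t).
dm/m = −Q_out dt/(V₀ + 3.9900 t); integrating gives ln(m/m₀) = −(Q_out/(Q_in−Q_out)) ln(V/V₀).
m = m₀ (V₀/V)^(Q_out/(Q_in−Q_out)) = 59.1 × (105/172.03)^(0.92481) = 37.436 g.
C = m/V = 37.436/172.03 = 0.21761 g/gal.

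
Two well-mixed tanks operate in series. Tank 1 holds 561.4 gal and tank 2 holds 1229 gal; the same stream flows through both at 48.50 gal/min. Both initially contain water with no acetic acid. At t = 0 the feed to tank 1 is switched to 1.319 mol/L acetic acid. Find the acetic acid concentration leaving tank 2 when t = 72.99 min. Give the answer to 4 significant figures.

1.185 mol/L

Time constants: τᵢ = Vᵢ/Q for each well-mixed tank.
τ₁ = 561.4/48.50 = 11.5753 min; τ₂ = 1229/48.50 = 25.3402 min.
Tank 1: C₁ = C_in(1 − e^(−t/τ₁)). Tank 2 (τ₁ ≠ τ₂): C₂ = C_in[1 − (τ₁ e^(−t/τ₁) − τ₂ e^(−t/τ₂))/(τ₁ − τ₂)].
At t = 72.99: e^(−t/τ₁) = 0.00182588, e^(−t/τ₂) = 0.0561122.
C₂ = 1.319·[1 − (11.5753·0.00182588 − 25.3402·0.0561122)/(-13.7649)] = 1.319·0.898237 = 1.18477 mol/L.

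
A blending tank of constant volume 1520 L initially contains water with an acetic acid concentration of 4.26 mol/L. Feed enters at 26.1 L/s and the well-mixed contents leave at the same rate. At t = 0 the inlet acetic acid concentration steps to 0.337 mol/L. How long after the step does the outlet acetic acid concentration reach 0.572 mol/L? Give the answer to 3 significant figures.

Transient balance on the dissolved component: V dC/dt = Q(C_in − C), so τ = V/Q = 58.238 s.
C(t) = C_in + (C₀ − C_in) e^(−t/τ). Set C = 0.572 and solve for t:
e^(−t/τ) = (C − C_in)/(C₀ − C_in) = (0.572 − 0.337)/(4.26 − 0.337) = 0.059903
t = −τ ln(…) = 58.238 × 2.8150 = 163.94 s.

164 s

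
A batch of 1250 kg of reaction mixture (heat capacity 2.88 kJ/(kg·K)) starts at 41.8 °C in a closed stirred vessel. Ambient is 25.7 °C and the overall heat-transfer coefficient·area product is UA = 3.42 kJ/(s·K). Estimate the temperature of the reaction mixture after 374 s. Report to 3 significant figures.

37.0 °C

Lumped-capacitance energy balance: M c_p dT/dt = UA(T_amb − T).
dT/dt = (T_ss − T)/τ with T_ss = T_amb = 25.700 °C, τ = M c_p/UA = 1250·2.88/3.42 = 1052.6 s.
Integrating: T(t) = T_ss + (T₀ − T_ss) e^(−t/τ).
T(374) = 25.700 + (16.100)·0.70096 = 36.986 °C.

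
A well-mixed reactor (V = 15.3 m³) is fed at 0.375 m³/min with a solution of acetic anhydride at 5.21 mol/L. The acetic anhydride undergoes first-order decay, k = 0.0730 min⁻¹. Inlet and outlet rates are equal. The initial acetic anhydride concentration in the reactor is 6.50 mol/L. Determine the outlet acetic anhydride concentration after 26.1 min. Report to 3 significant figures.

Accumulation = in − out − consumed: V dC/dt = Q C_in − Q C − k V C.
dC/dt = (Q/V) C_in − (Q/V + k) C; effective rate a = Q/V + k = 0.024510 + 0.0730 = 0.097510 min⁻¹.
C_ss = Q C_in/(Q + kV) = 1.3096 mol/L; C(t) = C_ss + (C₀ − C_ss) e^(−a t).
C(26.1) = 1.3096 + (5.1904)·e^(−0.097510·26.1) = 1.3096 + (5.1904)·0.078473 = 1.7169 mol/L.

1.72 mol/L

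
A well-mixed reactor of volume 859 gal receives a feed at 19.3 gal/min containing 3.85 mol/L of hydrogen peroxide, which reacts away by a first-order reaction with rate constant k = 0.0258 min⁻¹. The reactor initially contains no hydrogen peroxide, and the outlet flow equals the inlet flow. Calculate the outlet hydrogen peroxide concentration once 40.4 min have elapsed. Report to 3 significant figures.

Species balance: V dC/dt = Q C_in − Q C − k V C.
dC/dt = (Q/V) C_in − (Q/V + k) C; effective rate a = Q/V + k = 0.022468 + 0.0258 = 0.048268 min⁻¹.
C_ss = Q C_in/(Q + kV) = 1.7921 mol/L; C(t) = C_ss + (C₀ − C_ss) e^(−a t).
C(40.4) = 1.7921 + (-1.7921)·e^(−0.048268·40.4) = 1.7921 + (-1.7921)·0.14227 = 1.5371 mol/L.

1.54 mol/L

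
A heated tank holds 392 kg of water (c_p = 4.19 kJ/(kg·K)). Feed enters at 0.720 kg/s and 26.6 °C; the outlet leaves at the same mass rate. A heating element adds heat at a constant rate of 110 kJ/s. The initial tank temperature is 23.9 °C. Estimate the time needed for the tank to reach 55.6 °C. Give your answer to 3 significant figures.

M c_p dT/dt = ṁ c_p (T_in − T) + Q̇.
τ = M/ṁ = 544.44 s; T_ss = T_in + Q̇/(ṁ c_p) = 63.062 °C.
T(t) = T_ss + (T₀ − T_ss) e^(−t/τ). Set T = 55.6:
e^(−t/τ) = (55.6 − 63.062)/(23.9 − 63.062) = 0.19055
t = −544.44 · ln(0.19055) = 902.60 s.

903 s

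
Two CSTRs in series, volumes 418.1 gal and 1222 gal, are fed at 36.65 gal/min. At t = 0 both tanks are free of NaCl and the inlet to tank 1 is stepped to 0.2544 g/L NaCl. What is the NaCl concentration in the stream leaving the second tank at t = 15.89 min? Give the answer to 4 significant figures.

0.04715 g/L

Time constants: τᵢ = Vᵢ/Q for each well-mixed tank.
τ₁ = 418.1/36.65 = 11.4079 min; τ₂ = 1222/36.65 = 33.3424 min.
Solving the cascade with C₁(0)=C₂(0)=0 gives C₂(t) = C_in[1 − (τ₁ e^(−t/τ₁) − τ₂ e^(−t/τ₂))/(τ₁ − τ₂)].
At t = 15.89: e^(−t/τ₁) = 0.248356, e^(−t/τ₂) = 0.620909.
C₂ = 0.2544·[1 − (11.4079·0.248356 − 33.3424·0.620909)/(-21.9345)] = 0.2544·0.185329 = 0.0471478 g/L.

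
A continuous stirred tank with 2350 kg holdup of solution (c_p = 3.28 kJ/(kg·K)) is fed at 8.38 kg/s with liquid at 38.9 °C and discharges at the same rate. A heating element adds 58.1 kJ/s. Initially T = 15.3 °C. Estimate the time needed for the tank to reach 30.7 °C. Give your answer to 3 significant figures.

256 s

M c_p dT/dt = ṁ c_p (T_in − T) + Q̇.
τ = M/ṁ = 280.43 s; T_ss = T_in + Q̇/(ṁ c_p) = 41.014 °C.
T(t) = T_ss + (T₀ − T_ss) e^(−t/τ). Set T = 30.7:
e^(−t/τ) = (30.7 − 41.014)/(15.3 − 41.014) = 0.40110
t = −280.43 · ln(0.40110) = 256.19 s.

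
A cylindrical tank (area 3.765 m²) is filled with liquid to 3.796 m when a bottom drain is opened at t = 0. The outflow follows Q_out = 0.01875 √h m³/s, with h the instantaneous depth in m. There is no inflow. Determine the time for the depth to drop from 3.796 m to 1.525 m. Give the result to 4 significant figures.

Volume balance on the tank: A dh/dt = −0.01875 √h.
Separate and integrate: 2(√h − √h₀) = −(0.01875/A) t.
t = 2A(√h₀ − √h)/0.01875 = 2·3.765·(√3.796 − √1.525)/0.01875
  = 7.53000 × (1.94833 − 1.23491) / 0.01875 = 286.511 s.

286.5 s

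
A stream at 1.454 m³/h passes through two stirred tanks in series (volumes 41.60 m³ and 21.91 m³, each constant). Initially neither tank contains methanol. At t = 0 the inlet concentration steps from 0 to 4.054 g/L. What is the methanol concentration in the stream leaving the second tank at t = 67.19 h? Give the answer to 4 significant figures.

3.288 g/L

Time constants: τᵢ = Vᵢ/Q for each well-mixed tank.
τ₁ = 41.60/1.454 = 28.6107 h; τ₂ = 21.91/1.454 = 15.0688 h.
Solving the cascade with C₁(0)=C₂(0)=0 gives C₂(t) = C_in[1 − (τ₁ e^(−t/τ₁) − τ₂ e^(−t/τ₂))/(τ₁ − τ₂)].
At t = 67.19: e^(−t/τ₁) = 0.0955200, e^(−t/τ₂) = 0.0115752.
C₂ = 4.054·[1 − (28.6107·0.0955200 − 15.0688·0.0115752)/(13.5420)] = 4.054·0.811071 = 3.28808 g/L.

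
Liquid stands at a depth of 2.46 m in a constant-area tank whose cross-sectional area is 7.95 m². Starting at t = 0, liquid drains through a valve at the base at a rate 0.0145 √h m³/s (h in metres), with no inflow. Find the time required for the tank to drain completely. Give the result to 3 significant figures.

1720 s

Accumulation of liquid (constant cross-section A): A dh/dt = −0.0145 √h.
This is separable: 2 d(√h)/dt = −0.0145/A, so √h = √h₀ − (0.0145/(2A)) t.
Set h = 0: 2√h₀ = (0.0145/A) t_empty ⇒ t_empty = 2A√h₀/0.0145.
t_empty = 2·7.95·√2.46/0.0145 = 15.900·1.5684/0.0145 = 1719.9 s.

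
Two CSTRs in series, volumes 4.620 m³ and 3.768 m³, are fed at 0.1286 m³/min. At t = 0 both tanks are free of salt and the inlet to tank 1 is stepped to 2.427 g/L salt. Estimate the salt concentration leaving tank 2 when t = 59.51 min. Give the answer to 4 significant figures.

Each tank obeys Vᵢ dCᵢ/dt = Q(Cᵢ₋₁ − Cᵢ), so τᵢ = Vᵢ/Q.
τ₁ = 4.620/0.1286 = 35.9253 min; τ₂ = 3.768/0.1286 = 29.3002 min.
Solving the cascade with C₁(0)=C₂(0)=0 gives C₂(t) = C_in[1 − (τ₁ e^(−t/τ₁) − τ₂ e^(−t/τ₂))/(τ₁ − τ₂)].
At t = 59.51: e^(−t/τ₁) = 0.190807, e^(−t/τ₂) = 0.131198.
C₂ = 2.427·[1 − (35.9253·0.190807 − 29.3002·0.131198)/(6.62519)] = 2.427·0.545568 = 1.32409 g/L.

1.324 g/L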